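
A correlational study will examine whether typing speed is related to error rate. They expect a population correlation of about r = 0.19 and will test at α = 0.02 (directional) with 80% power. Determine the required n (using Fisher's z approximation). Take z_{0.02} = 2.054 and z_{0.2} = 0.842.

n = 230

Fisher's z: C = ½·ln((1+r)/(1−r)) = ½·ln(1.4691) = 0.1923.
n = ((z_{α} + z_β)/C)² + 3.
(2.054 + 0.842) / 0.1923 = 2.896 / 0.1923 = 15.060.
n = 15.060² + 3 = 226.80 + 3 = 229.8.
Round up.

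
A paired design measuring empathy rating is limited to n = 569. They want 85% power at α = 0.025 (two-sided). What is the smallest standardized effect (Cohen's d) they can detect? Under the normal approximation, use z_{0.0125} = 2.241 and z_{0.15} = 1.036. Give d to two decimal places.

For a single sample (or paired design) of n = 569: d_min = (z_{α/2} + z_β)/√n.
z-sum = 2.241 + 1.036 = 3.277.
d_min = 3.277 / √569 = 3.277 / 23.854 = 0.137.

d_min ≈ 0.14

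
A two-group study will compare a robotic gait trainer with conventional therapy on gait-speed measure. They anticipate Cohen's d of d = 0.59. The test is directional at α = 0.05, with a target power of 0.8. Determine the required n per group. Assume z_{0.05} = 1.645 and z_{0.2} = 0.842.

For two independent groups with equal n: n = 2·((z_{α} + z_β) / d)².
z_{α} + z_β = 1.645 + 0.842 = 2.487.
n = 2 × (2.487 / 0.59)² = 2 × 4.215² = 2 × 17.77 = 35.5.
Round up to the next whole participant.

n = 36 per group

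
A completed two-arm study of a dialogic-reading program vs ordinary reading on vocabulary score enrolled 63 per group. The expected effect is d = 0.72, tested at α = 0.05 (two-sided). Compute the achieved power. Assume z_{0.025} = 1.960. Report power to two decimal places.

For two equal groups, power = Φ(d·√(n/2) − z_{α/2}).
d·√(n/2) = 0.72 × √(63/2) = 0.72 × 5.612 = 4.041.
z_β = 4.041 − 1.960 = 2.081.
Power = Φ(2.081) = 0.981.

power ≈ 0.98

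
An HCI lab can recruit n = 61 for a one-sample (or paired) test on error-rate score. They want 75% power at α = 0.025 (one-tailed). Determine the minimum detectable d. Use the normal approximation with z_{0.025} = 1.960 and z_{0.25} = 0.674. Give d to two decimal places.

d_min ≈ 0.34

For a single sample (or paired design) of n = 61: d_min = (z_{α} + z_β)/√n.
z-sum = 1.960 + 0.674 = 2.634.
d_min = 2.634 / √61 = 2.634 / 7.810 = 0.337.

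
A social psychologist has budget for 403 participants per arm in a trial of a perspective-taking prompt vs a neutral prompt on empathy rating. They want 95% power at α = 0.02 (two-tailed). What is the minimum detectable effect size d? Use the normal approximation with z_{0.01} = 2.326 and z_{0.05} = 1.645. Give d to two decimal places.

d_min ≈ 0.28

For two independent groups of n = 403 each: d_min = (z_{α/2} + z_β)·√(2/n).
z-sum = 2.326 + 1.645 = 3.971.
d_min = 3.971 × √(2/403) = 3.971 × 0.0704 = 0.280.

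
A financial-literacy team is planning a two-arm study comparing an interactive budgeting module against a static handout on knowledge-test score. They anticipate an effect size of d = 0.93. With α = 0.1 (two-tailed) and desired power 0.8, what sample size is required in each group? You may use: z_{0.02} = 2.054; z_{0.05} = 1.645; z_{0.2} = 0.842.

For two independent groups with equal n: n = 2·((z_{α/2} + z_β) / d)².
z_{α/2} + z_β = 1.645 + 0.842 = 2.487.
n = 2 × (2.487 / 0.93)² = 2 × 2.674² = 2 × 7.15 = 14.3.
Round up to the next whole participant.

n = 15 per group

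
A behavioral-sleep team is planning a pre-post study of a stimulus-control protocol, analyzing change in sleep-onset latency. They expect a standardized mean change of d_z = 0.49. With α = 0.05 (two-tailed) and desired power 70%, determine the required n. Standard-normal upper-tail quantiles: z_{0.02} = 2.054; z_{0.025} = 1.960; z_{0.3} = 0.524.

For a paired (one-sample on differences) test: n = ((z_{α/2} + z_β) / d)².
z_{α/2} + z_β = 1.960 + 0.524 = 2.484.
n = (2.484 / 0.49)² = 5.069² = 25.70.
Round up.

n = 26 pairs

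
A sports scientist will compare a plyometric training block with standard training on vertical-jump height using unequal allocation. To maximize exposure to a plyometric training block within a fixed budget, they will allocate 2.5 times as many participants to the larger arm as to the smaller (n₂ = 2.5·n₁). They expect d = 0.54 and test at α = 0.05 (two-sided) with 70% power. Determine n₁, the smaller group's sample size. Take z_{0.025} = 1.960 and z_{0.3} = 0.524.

With allocation ratio k = n₂/n₁ = 2.5, Var(x̄₁−x̄₂) = σ²(1/n₁ + 1/(k·n₁)) = σ²·(k+1)/(k·n₁).
So n₁ = (1 + 1/k)·((z_{α/2} + z_β)/d)² = 1.400 × (2.484/0.54)².
n₁ = 1.400 × 21.16 = 29.6.
Round up: n₁ = 30, giving n₂ = 2.5 × 30 = 75.

n₁ = 30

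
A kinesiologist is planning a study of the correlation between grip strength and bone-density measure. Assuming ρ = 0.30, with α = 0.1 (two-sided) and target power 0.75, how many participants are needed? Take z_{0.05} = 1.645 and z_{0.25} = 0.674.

n = 60

Fisher's z: C = ½·ln((1+r)/(1−r)) = ½·ln(1.8571) = 0.3095.
n = ((z_{α/2} + z_β)/C)² + 3.
(1.645 + 0.674) / 0.3095 = 2.319 / 0.3095 = 7.493.
n = 7.493² + 3 = 56.14 + 3 = 59.1.
Round up.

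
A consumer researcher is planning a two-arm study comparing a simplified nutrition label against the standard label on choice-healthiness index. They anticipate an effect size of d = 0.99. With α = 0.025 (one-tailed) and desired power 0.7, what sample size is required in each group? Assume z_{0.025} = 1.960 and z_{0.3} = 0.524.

n = 13 per group

For two independent groups with equal n: n = 2·((z_{α} + z_β) / d)².
z_{α} + z_β = 1.960 + 0.524 = 2.484.
n = 2 × (2.484 / 0.99)² = 2 × 2.509² = 2 × 6.30 = 12.6.
Round up to the next whole participant.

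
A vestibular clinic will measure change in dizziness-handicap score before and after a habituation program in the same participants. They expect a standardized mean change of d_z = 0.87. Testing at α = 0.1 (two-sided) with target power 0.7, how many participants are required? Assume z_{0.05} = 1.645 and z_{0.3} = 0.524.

For a paired (one-sample on differences) test: n = ((z_{α/2} + z_β) / d)².
z_{α/2} + z_β = 1.645 + 0.524 = 2.169.
n = (2.169 / 0.87)² = 2.493² = 6.22.
Round up.

n = 7 pairs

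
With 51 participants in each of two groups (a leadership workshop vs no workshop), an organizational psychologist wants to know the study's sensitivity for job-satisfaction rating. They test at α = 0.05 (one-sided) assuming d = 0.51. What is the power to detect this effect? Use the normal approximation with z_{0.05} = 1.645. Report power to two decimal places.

For two equal groups, power = Φ(d·√(n/2) − z_{α}).
d·√(n/2) = 0.51 × √(51/2) = 0.51 × 5.050 = 2.575.
z_β = 2.575 − 1.645 = 0.930.
Power = Φ(0.930) = 0.824.

power ≈ 0.82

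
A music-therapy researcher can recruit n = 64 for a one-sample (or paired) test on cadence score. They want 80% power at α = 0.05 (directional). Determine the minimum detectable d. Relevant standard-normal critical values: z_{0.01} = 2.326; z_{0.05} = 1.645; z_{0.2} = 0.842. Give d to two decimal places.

For a single sample (or paired design) of n = 64: d_min = (z_{α} + z_β)/√n.
z-sum = 1.645 + 0.842 = 2.487.
d_min = 2.487 / √64 = 2.487 / 8.000 = 0.311.

d_min ≈ 0.31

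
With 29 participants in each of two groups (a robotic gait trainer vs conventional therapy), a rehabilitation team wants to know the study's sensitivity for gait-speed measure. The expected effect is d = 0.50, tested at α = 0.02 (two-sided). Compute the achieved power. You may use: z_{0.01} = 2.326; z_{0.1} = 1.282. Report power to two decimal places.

power ≈ 0.34

For two equal groups, power = Φ(d·√(n/2) − z_{α/2}).
d·√(n/2) = 0.50 × √(29/2) = 0.50 × 3.808 = 1.904.
z_β = 1.904 − 2.326 = -0.422.
Power = Φ(-0.422) = 0.336.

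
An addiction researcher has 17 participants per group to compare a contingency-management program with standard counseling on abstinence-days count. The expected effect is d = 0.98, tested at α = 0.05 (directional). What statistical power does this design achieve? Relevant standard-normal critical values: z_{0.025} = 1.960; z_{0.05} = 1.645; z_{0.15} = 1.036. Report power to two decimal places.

power ≈ 0.89

For two equal groups, power = Φ(d·√(n/2) − z_{α}).
d·√(n/2) = 0.98 × √(17/2) = 0.98 × 2.915 = 2.857.
z_β = 2.857 − 1.645 = 1.212.
Power = Φ(1.212) = 0.887.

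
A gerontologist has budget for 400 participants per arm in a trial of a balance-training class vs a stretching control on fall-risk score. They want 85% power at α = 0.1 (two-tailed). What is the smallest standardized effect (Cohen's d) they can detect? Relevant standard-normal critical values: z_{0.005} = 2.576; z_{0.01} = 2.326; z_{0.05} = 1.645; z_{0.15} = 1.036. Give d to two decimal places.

For two independent groups of n = 400 each: d_min = (z_{α/2} + z_β)·√(2/n).
z-sum = 1.645 + 1.036 = 2.681.
d_min = 2.681 × √(2/400) = 2.681 × 0.0707 = 0.190.

d_min ≈ 0.19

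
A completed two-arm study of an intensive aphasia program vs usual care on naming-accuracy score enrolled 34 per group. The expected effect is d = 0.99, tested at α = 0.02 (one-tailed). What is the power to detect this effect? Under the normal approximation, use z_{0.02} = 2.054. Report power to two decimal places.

For two equal groups, power = Φ(d·√(n/2) − z_{α}).
d·√(n/2) = 0.99 × √(34/2) = 0.99 × 4.123 = 4.082.
z_β = 4.082 − 2.054 = 2.028.
Power = Φ(2.028) = 0.979.

power ≈ 0.98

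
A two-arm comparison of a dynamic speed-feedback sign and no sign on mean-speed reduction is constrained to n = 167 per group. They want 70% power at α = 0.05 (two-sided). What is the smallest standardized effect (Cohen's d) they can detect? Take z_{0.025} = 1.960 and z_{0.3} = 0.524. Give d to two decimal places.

d_min ≈ 0.27

For two independent groups of n = 167 each: d_min = (z_{α/2} + z_β)·√(2/n).
z-sum = 1.960 + 0.524 = 2.484.
d_min = 2.484 × √(2/167) = 2.484 × 0.1094 = 0.272.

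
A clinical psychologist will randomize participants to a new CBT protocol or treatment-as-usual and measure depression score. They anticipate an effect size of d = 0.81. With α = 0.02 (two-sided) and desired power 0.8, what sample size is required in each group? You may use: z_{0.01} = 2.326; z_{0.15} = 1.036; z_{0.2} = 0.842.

For two independent groups with equal n: n = 2·((z_{α/2} + z_β) / d)².
z_{α/2} + z_β = 2.326 + 0.842 = 3.168.
n = 2 × (3.168 / 0.81)² = 2 × 3.911² = 2 × 15.30 = 30.6.
Round up to the next whole participant.

n = 31 per group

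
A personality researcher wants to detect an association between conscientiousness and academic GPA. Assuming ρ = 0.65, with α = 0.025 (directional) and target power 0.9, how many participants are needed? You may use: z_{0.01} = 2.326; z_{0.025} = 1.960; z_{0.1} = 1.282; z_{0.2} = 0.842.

Fisher's z: C = ½·ln((1+r)/(1−r)) = ½·ln(4.7143) = 0.7753.
n = ((z_{α} + z_β)/C)² + 3.
(1.960 + 1.282) / 0.7753 = 3.242 / 0.7753 = 4.182.
n = 4.182² + 3 = 17.49 + 3 = 20.5.
Round up.

n = 21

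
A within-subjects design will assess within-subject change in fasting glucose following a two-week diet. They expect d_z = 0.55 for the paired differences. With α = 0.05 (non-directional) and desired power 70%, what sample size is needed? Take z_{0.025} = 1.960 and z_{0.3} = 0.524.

For a paired (one-sample on differences) test: n = ((z_{α/2} + z_β) / d)².
z_{α/2} + z_β = 1.960 + 0.524 = 2.484.
n = (2.484 / 0.55)² = 4.516² = 20.40.
Round up.

n = 21 pairs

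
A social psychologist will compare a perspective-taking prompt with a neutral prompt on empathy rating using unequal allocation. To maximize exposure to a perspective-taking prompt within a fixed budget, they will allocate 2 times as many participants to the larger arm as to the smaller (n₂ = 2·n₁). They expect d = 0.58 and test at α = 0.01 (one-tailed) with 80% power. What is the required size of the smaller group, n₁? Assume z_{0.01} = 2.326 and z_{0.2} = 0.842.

n₁ = 45

With allocation ratio k = n₂/n₁ = 2, Var(x̄₁−x̄₂) = σ²(1/n₁ + 1/(k·n₁)) = σ²·(k+1)/(k·n₁).
So n₁ = (1 + 1/k)·((z_{α} + z_β)/d)² = 1.500 × (3.168/0.58)².
n₁ = 1.500 × 29.83 = 44.8.
Round up: n₁ = 45, giving n₂ = 2 × 45 = 90.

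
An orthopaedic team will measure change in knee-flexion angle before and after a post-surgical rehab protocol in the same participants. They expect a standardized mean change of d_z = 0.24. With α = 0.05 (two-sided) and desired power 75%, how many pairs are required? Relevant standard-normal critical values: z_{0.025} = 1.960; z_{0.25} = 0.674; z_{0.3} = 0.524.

For a paired (one-sample on differences) test: n = ((z_{α/2} + z_β) / d)².
z_{α/2} + z_β = 1.960 + 0.674 = 2.634.
n = (2.634 / 0.24)² = 10.975² = 120.45.
Round up.

n = 121 pairs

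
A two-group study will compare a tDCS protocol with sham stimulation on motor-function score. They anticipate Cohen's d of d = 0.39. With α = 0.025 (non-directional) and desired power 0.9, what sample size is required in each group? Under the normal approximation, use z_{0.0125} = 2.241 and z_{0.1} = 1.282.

n = 164 per group

For two independent groups with equal n: n = 2·((z_{α/2} + z_β) / d)².
z_{α/2} + z_β = 2.241 + 1.282 = 3.523.
n = 2 × (3.523 / 0.39)² = 2 × 9.033² = 2 × 81.60 = 163.2.
Round up to the next whole participant.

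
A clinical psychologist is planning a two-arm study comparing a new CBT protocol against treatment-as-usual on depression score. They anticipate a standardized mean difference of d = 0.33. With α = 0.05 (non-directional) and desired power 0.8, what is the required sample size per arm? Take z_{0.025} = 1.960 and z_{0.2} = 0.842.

n = 145 per group

For two independent groups with equal n: n = 2·((z_{α/2} + z_β) / d)².
z_{α/2} + z_β = 1.960 + 0.842 = 2.802.
n = 2 × (2.802 / 0.33)² = 2 × 8.491² = 2 × 72.10 = 144.2.
Round up to the next whole participant.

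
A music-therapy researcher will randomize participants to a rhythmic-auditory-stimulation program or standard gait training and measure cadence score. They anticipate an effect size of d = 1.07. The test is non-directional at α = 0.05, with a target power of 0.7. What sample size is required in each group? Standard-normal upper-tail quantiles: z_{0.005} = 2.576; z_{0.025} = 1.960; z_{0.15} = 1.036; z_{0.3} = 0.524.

n = 11 per group

For two independent groups with equal n: n = 2·((z_{α/2} + z_β) / d)².
z_{α/2} + z_β = 1.960 + 0.524 = 2.484.
n = 2 × (2.484 / 1.07)² = 2 × 2.321² = 2 × 5.39 = 10.8.
Round up to the next whole participant.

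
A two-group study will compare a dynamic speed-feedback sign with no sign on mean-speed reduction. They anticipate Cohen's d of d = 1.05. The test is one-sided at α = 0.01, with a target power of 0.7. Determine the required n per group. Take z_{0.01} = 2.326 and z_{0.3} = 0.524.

For two independent groups with equal n: n = 2·((z_{α} + z_β) / d)².
z_{α} + z_β = 2.326 + 0.524 = 2.850.
n = 2 × (2.850 / 1.05)² = 2 × 2.714² = 2 × 7.37 = 14.7.
Round up to the next whole participant.

n = 15 per group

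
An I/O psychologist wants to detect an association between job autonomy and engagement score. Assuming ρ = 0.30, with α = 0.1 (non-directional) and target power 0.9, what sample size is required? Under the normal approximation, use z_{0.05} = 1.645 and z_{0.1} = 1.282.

Fisher's z: C = ½·ln((1+r)/(1−r)) = ½·ln(1.8571) = 0.3095.
n = ((z_{α/2} + z_β)/C)² + 3.
(1.645 + 1.282) / 0.3095 = 2.927 / 0.3095 = 9.457.
n = 9.457² + 3 = 89.44 + 3 = 92.4.
Round up.

n = 93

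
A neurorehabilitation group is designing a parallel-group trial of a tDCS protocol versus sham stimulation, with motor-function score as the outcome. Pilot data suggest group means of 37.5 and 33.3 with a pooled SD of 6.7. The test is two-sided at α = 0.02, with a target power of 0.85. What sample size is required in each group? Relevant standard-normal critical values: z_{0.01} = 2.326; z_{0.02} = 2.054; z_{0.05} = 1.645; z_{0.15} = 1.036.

Cohen's d = |M₁ − M₂| / SD_pooled = |37.5 − 33.3| / 6.7 = 4.2 / 6.7 = 0.627.
For two independent groups with equal n: n = 2·((z_{α/2} + z_β) / d)².
z_{α/2} + z_β = 2.326 + 1.036 = 3.362.
n = 2 × (3.362 / 0.627)² = 2 × 5.362² = 2 × 28.75 = 57.5.
Round up to the next whole participant.

n = 58 per group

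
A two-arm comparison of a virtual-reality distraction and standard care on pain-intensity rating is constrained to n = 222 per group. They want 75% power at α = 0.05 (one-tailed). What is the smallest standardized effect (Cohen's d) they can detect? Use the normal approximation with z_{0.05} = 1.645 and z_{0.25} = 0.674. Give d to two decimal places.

d_min ≈ 0.22

For two independent groups of n = 222 each: d_min = (z_{α} + z_β)·√(2/n).
z-sum = 1.645 + 0.674 = 2.319.
d_min = 2.319 × √(2/222) = 2.319 × 0.0949 = 0.220.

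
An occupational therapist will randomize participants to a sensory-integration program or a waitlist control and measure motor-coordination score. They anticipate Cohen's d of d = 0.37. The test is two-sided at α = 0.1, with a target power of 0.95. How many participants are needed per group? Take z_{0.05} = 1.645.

For two independent groups with equal n: n = 2·((z_{α/2} + z_β) / d)².
z_{α/2} + z_β = 1.645 + 1.645 = 3.290.
n = 2 × (3.290 / 0.37)² = 2 × 8.892² = 2 × 79.07 = 158.1.
Round up to the next whole participant.

n = 159 per group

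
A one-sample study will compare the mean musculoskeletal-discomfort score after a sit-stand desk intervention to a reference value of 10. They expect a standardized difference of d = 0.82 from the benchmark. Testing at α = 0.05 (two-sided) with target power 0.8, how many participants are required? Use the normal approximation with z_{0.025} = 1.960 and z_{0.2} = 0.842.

For a one-sample test: n = ((z_{α/2} + z_β) / d)².
z_{α/2} + z_β = 1.960 + 0.842 = 2.802.
n = (2.802 / 0.82)² = 3.417² = 11.68.
Round up.

n = 12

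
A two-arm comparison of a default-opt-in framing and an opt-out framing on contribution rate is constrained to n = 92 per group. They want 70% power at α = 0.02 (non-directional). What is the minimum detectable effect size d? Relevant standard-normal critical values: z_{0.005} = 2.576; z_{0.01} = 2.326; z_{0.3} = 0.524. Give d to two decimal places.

For two independent groups of n = 92 each: d_min = (z_{α/2} + z_β)·√(2/n).
z-sum = 2.326 + 0.524 = 2.850.
d_min = 2.850 × √(2/92) = 2.850 × 0.1474 = 0.420.

d_min ≈ 0.42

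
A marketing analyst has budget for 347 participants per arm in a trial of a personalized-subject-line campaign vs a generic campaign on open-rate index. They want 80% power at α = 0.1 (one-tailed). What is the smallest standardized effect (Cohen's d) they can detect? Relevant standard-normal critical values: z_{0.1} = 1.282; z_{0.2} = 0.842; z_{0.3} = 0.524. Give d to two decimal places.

d_min ≈ 0.16

For two independent groups of n = 347 each: d_min = (z_{α} + z_β)·√(2/n).
z-sum = 1.282 + 0.842 = 2.124.
d_min = 2.124 × √(2/347) = 2.124 × 0.0759 = 0.161.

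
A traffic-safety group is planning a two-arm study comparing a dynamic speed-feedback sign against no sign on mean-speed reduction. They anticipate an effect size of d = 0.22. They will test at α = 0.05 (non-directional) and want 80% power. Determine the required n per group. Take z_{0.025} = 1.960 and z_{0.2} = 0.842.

n = 325 per group

For two independent groups with equal n: n = 2·((z_{α/2} + z_β) / d)².
z_{α/2} + z_β = 1.960 + 0.842 = 2.802.
n = 2 × (2.802 / 0.22)² = 2 × 12.736² = 2 × 162.21 = 324.4.
Round up to the next whole participant.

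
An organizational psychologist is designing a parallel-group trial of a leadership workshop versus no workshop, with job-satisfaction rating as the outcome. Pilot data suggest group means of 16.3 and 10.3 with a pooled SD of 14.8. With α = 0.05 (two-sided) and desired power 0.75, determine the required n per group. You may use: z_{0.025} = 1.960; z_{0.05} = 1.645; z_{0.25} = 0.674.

n = 85 per group

Cohen's d = |M₁ − M₂| / SD_pooled = |16.3 − 10.3| / 14.8 = 6.0 / 14.8 = 0.405.
For two independent groups with equal n: n = 2·((z_{α/2} + z_β) / d)².
z_{α/2} + z_β = 1.960 + 0.674 = 2.634.
n = 2 × (2.634 / 0.405)² = 2 × 6.504² = 2 × 42.30 = 84.6.
Round up to the next whole participant.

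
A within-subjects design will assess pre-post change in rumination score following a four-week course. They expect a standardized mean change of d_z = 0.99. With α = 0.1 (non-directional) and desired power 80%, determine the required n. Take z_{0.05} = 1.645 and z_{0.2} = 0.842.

n = 7 pairs

For a paired (one-sample on differences) test: n = ((z_{α/2} + z_β) / d)².
z_{α/2} + z_β = 1.645 + 0.842 = 2.487.
n = (2.487 / 0.99)² = 2.512² = 6.31.
Round up.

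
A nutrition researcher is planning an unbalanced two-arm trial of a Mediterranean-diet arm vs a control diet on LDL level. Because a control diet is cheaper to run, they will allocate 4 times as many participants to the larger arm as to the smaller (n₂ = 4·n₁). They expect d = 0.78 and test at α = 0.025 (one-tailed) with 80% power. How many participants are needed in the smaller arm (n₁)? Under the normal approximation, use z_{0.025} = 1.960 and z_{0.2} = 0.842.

With allocation ratio k = n₂/n₁ = 4, Var(x̄₁−x̄₂) = σ²(1/n₁ + 1/(k·n₁)) = σ²·(k+1)/(k·n₁).
So n₁ = (1 + 1/k)·((z_{α} + z_β)/d)² = 1.250 × (2.802/0.78)².
n₁ = 1.250 × 12.90 = 16.1.
Round up: n₁ = 17, giving n₂ = 4 × 17 = 68.

n₁ = 17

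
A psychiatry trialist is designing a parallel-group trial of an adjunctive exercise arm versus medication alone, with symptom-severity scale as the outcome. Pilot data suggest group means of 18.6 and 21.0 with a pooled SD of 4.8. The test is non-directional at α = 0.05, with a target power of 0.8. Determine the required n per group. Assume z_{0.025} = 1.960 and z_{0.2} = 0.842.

Cohen's d = |M₁ − M₂| / SD_pooled = |18.6 − 21.0| / 4.8 = 2.4 / 4.8 = 0.500.
For two independent groups with equal n: n = 2·((z_{α/2} + z_β) / d)².
z_{α/2} + z_β = 1.960 + 0.842 = 2.802.
n = 2 × (2.802 / 0.500)² = 2 × 5.604² = 2 × 31.40 = 62.8.
Round up to the next whole participant.

n = 63 per group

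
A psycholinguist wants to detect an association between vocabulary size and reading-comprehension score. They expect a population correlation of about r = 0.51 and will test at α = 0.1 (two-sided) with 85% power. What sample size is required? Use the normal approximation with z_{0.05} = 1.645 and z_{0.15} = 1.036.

n = 26

Fisher's z: C = ½·ln((1+r)/(1−r)) = ½·ln(3.0816) = 0.5627.
n = ((z_{α/2} + z_β)/C)² + 3.
(1.645 + 1.036) / 0.5627 = 2.681 / 0.5627 = 4.765.
n = 4.765² + 3 = 22.70 + 3 = 25.7.
Round up.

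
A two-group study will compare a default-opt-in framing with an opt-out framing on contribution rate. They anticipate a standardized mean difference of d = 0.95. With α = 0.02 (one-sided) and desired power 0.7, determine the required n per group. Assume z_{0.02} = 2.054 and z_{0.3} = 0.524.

For two independent groups with equal n: n = 2·((z_{α} + z_β) / d)².
z_{α} + z_β = 2.054 + 0.524 = 2.578.
n = 2 × (2.578 / 0.95)² = 2 × 2.714² = 2 × 7.36 = 14.7.
Round up to the next whole participant.

n = 15 per group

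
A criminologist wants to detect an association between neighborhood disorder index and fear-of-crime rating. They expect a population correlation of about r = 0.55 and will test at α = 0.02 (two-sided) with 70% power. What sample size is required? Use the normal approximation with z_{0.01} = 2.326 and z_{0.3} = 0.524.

n = 25

Fisher's z: C = ½·ln((1+r)/(1−r)) = ½·ln(3.4444) = 0.6184.
n = ((z_{α/2} + z_β)/C)² + 3.
(2.326 + 0.524) / 0.6184 = 2.850 / 0.6184 = 4.609.
n = 4.609² + 3 = 21.24 + 3 = 24.2.
Round up.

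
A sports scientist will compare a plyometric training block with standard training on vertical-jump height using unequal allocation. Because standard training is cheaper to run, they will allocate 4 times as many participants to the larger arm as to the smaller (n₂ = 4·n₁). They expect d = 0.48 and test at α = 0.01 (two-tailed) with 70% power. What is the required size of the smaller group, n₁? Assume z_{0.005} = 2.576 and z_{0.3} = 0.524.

With allocation ratio k = n₂/n₁ = 4, Var(x̄₁−x̄₂) = σ²(1/n₁ + 1/(k·n₁)) = σ²·(k+1)/(k·n₁).
So n₁ = (1 + 1/k)·((z_{α/2} + z_β)/d)² = 1.250 × (3.100/0.48)².
n₁ = 1.250 × 41.71 = 52.1.
Round up: n₁ = 53, giving n₂ = 4 × 53 = 212.

n₁ = 53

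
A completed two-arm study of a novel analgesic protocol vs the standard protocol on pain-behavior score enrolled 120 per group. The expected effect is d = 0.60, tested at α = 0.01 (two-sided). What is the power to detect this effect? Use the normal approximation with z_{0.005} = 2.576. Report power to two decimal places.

power ≈ 0.98

For two equal groups, power = Φ(d·√(n/2) − z_{α/2}).
d·√(n/2) = 0.60 × √(120/2) = 0.60 × 7.746 = 4.648.
z_β = 4.648 − 2.576 = 2.072.
Power = Φ(2.072) = 0.981.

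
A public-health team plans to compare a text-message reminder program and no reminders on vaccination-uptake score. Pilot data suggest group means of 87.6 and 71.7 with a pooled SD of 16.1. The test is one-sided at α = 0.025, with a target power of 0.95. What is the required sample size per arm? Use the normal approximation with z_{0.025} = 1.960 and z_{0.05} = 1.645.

Cohen's d = |M₁ − M₂| / SD_pooled = |87.6 − 71.7| / 16.1 = 15.9 / 16.1 = 0.988.
For two independent groups with equal n: n = 2·((z_{α} + z_β) / d)².
z_{α} + z_β = 1.960 + 1.645 = 3.605.
n = 2 × (3.605 / 0.988)² = 2 × 3.649² = 2 × 13.31 = 26.6.
Round up to the next whole participant.

n = 27 per group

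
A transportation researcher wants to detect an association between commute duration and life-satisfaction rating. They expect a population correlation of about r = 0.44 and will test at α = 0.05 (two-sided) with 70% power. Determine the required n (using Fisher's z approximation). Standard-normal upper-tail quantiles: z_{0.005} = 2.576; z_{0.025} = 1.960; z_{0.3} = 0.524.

n = 31

Fisher's z: C = ½·ln((1+r)/(1−r)) = ½·ln(2.5714) = 0.4722.
n = ((z_{α/2} + z_β)/C)² + 3.
(1.960 + 0.524) / 0.4722 = 2.484 / 0.4722 = 5.260.
n = 5.260² + 3 = 27.67 + 3 = 30.7.
Round up.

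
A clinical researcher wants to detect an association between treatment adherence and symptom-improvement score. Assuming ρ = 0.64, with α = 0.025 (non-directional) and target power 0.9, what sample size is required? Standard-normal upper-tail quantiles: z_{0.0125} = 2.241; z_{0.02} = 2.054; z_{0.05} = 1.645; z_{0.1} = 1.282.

Fisher's z: C = ½·ln((1+r)/(1−r)) = ½·ln(4.5556) = 0.7582.
n = ((z_{α/2} + z_β)/C)² + 3.
(2.241 + 1.282) / 0.7582 = 3.523 / 0.7582 = 4.647.
n = 4.647² + 3 = 21.59 + 3 = 24.6.
Round up.

n = 25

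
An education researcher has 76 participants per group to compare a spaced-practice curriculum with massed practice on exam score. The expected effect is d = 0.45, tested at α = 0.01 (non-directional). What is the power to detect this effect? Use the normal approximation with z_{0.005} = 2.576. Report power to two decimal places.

power ≈ 0.58

For two equal groups, power = Φ(d·√(n/2) − z_{α/2}).
d·√(n/2) = 0.45 × √(76/2) = 0.45 × 6.164 = 2.774.
z_β = 2.774 − 2.576 = 0.198.
Power = Φ(0.198) = 0.578.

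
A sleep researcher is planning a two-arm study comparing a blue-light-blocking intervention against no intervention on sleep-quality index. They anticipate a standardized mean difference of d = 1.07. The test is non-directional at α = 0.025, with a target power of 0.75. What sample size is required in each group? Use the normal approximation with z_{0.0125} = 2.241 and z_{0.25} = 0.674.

n = 15 per group

For two independent groups with equal n: n = 2·((z_{α/2} + z_β) / d)².
z_{α/2} + z_β = 2.241 + 0.674 = 2.915.
n = 2 × (2.915 / 1.07)² = 2 × 2.724² = 2 × 7.42 = 14.8.
Round up to the next whole participant.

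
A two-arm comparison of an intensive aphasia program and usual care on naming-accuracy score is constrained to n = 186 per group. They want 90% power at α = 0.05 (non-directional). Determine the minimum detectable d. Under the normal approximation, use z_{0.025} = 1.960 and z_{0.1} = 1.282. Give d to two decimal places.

d_min ≈ 0.34

For two independent groups of n = 186 each: d_min = (z_{α/2} + z_β)·√(2/n).
z-sum = 1.960 + 1.282 = 3.242.
d_min = 3.242 × √(2/186) = 3.242 × 0.1037 = 0.336.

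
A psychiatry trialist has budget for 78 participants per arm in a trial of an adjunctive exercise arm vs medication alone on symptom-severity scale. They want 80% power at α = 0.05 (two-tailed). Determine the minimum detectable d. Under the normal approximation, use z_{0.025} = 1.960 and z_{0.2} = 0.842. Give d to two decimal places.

For two independent groups of n = 78 each: d_min = (z_{α/2} + z_β)·√(2/n).
z-sum = 1.960 + 0.842 = 2.802.
d_min = 2.802 × √(2/78) = 2.802 × 0.1601 = 0.449.

d_min ≈ 0.45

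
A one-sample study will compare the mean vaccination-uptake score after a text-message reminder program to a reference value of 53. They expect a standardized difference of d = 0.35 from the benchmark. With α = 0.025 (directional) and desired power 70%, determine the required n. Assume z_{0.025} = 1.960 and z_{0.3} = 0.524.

For a one-sample test: n = ((z_{α} + z_β) / d)².
z_{α} + z_β = 1.960 + 0.524 = 2.484.
n = (2.484 / 0.35)² = 7.097² = 50.37.
Round up.

n = 51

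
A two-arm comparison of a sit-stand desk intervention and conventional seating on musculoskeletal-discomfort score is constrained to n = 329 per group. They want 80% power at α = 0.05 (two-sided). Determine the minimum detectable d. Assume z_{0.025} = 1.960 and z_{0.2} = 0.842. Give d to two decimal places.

For two independent groups of n = 329 each: d_min = (z_{α/2} + z_β)·√(2/n).
z-sum = 1.960 + 0.842 = 2.802.
d_min = 2.802 × √(2/329) = 2.802 × 0.0780 = 0.218.

d_min ≈ 0.22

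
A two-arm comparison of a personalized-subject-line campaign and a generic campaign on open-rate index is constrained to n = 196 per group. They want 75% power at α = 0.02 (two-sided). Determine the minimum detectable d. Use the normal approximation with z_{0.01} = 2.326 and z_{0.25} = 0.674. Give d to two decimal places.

d_min ≈ 0.30

For two independent groups of n = 196 each: d_min = (z_{α/2} + z_β)·√(2/n).
z-sum = 2.326 + 0.674 = 3.000.
d_min = 3.000 × √(2/196) = 3.000 × 0.1010 = 0.303.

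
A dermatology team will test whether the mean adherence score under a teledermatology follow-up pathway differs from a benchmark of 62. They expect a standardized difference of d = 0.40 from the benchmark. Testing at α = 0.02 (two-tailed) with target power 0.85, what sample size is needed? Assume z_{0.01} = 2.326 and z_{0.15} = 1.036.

n = 71

For a one-sample test: n = ((z_{α/2} + z_β) / d)².
z_{α/2} + z_β = 2.326 + 1.036 = 3.362.
n = (3.362 / 0.40)² = 8.405² = 70.64.
Round up.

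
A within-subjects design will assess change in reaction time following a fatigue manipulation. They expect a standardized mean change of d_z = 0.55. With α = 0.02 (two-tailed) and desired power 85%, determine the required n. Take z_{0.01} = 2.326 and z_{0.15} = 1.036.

n = 38 pairs

For a paired (one-sample on differences) test: n = ((z_{α/2} + z_β) / d)².
z_{α/2} + z_β = 2.326 + 1.036 = 3.362.
n = (3.362 / 0.55)² = 6.113² = 37.37.
Round up.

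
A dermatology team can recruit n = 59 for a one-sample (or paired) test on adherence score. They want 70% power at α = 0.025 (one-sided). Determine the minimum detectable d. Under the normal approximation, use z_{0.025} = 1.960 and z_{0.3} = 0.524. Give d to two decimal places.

d_min ≈ 0.32

For a single sample (or paired design) of n = 59: d_min = (z_{α} + z_β)/√n.
z-sum = 1.960 + 0.524 = 2.484.
d_min = 2.484 / √59 = 2.484 / 7.681 = 0.323.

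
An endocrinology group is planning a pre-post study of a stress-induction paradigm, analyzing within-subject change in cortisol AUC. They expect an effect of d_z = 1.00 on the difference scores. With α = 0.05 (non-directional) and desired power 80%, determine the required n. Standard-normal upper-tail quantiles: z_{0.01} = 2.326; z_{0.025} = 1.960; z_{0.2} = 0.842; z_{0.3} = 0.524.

n = 8 pairs

For a paired (one-sample on differences) test: n = ((z_{α/2} + z_β) / d)².
z_{α/2} + z_β = 1.960 + 0.842 = 2.802.
n = (2.802 / 1.00)² = 2.802² = 7.85.
Round up.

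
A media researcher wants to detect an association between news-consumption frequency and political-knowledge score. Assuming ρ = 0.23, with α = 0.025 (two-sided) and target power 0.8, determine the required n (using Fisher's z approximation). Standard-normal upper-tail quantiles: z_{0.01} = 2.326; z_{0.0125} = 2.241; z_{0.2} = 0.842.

Fisher's z: C = ½·ln((1+r)/(1−r)) = ½·ln(1.5974) = 0.2342.
n = ((z_{α/2} + z_β)/C)² + 3.
(2.241 + 0.842) / 0.2342 = 3.083 / 0.2342 = 13.164.
n = 13.164² + 3 = 173.29 + 3 = 176.3.
Round up.

n = 177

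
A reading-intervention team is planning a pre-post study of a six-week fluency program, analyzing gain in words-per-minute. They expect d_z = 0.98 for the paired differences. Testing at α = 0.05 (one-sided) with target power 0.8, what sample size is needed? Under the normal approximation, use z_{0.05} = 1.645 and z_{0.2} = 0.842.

n = 7 pairs

For a paired (one-sample on differences) test: n = ((z_{α} + z_β) / d)².
z_{α} + z_β = 1.645 + 0.842 = 2.487.
n = (2.487 / 0.98)² = 2.538² = 6.44.
Round up.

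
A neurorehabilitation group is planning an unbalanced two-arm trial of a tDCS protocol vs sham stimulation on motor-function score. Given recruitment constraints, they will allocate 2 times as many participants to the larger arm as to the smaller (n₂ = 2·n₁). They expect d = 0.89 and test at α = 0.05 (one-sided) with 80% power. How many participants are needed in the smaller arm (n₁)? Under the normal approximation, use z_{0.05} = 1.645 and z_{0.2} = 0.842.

n₁ = 12

With allocation ratio k = n₂/n₁ = 2, Var(x̄₁−x̄₂) = σ²(1/n₁ + 1/(k·n₁)) = σ²·(k+1)/(k·n₁).
So n₁ = (1 + 1/k)·((z_{α} + z_β)/d)² = 1.500 × (2.487/0.89)².
n₁ = 1.500 × 7.81 = 11.7.
Round up: n₁ = 12, giving n₂ = 2 × 12 = 24.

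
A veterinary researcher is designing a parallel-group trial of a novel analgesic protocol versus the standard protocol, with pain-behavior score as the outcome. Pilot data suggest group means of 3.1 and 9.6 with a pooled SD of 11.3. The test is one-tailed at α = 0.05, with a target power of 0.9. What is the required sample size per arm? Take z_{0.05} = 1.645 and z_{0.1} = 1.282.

n = 52 per group

Cohen's d = |M₁ − M₂| / SD_pooled = |3.1 − 9.6| / 11.3 = 6.5 / 11.3 = 0.575.
For two independent groups with equal n: n = 2·((z_{α} + z_β) / d)².
z_{α} + z_β = 1.645 + 1.282 = 2.927.
n = 2 × (2.927 / 0.575)² = 2 × 5.090² = 2 × 25.91 = 51.8.
Round up to the next whole participant.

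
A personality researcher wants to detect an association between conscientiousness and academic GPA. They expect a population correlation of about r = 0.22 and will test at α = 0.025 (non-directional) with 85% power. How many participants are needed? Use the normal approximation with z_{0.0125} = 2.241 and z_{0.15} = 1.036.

Fisher's z: C = ½·ln((1+r)/(1−r)) = ½·ln(1.5641) = 0.2237.
n = ((z_{α/2} + z_β)/C)² + 3.
(2.241 + 1.036) / 0.2237 = 3.277 / 0.2237 = 14.649.
n = 14.649² + 3 = 214.60 + 3 = 217.6.
Round up.

n = 218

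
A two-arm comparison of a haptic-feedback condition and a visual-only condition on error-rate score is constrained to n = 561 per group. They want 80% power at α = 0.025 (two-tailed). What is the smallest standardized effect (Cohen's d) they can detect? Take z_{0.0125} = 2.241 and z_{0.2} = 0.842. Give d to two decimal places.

For two independent groups of n = 561 each: d_min = (z_{α/2} + z_β)·√(2/n).
z-sum = 2.241 + 0.842 = 3.083.
d_min = 3.083 × √(2/561) = 3.083 × 0.0597 = 0.184.

d_min ≈ 0.18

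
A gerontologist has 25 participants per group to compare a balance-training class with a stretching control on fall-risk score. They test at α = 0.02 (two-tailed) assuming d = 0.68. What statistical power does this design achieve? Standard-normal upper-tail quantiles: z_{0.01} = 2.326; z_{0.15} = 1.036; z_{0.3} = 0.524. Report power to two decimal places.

power ≈ 0.53

For two equal groups, power = Φ(d·√(n/2) − z_{α/2}).
d·√(n/2) = 0.68 × √(25/2) = 0.68 × 3.536 = 2.404.
z_β = 2.404 − 2.326 = 0.078.
Power = Φ(0.078) = 0.531.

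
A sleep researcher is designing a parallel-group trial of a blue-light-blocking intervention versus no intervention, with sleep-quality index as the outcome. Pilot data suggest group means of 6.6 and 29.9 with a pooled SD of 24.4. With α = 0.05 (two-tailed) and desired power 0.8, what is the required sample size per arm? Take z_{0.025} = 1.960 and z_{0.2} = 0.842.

n = 18 per group

Cohen's d = |M₁ − M₂| / SD_pooled = |6.6 − 29.9| / 24.4 = 23.3 / 24.4 = 0.955.
For two independent groups with equal n: n = 2·((z_{α/2} + z_β) / d)².
z_{α/2} + z_β = 1.960 + 0.842 = 2.802.
n = 2 × (2.802 / 0.955)² = 2 × 2.934² = 2 × 8.61 = 17.2.
Round up to the next whole participant.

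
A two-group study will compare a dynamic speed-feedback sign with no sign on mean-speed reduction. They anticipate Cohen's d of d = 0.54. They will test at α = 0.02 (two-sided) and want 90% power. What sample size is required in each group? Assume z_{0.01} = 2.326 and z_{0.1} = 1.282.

n = 90 per group

For two independent groups with equal n: n = 2·((z_{α/2} + z_β) / d)².
z_{α/2} + z_β = 2.326 + 1.282 = 3.608.
n = 2 × (3.608 / 0.54)² = 2 × 6.681² = 2 × 44.64 = 89.3.
Round up to the next whole participant.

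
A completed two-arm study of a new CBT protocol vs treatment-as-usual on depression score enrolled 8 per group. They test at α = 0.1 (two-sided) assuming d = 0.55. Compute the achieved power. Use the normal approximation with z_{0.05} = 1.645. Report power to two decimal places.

For two equal groups, power = Φ(d·√(n/2) − z_{α/2}).
d·√(n/2) = 0.55 × √(8/2) = 0.55 × 2.000 = 1.100.
z_β = 1.100 − 1.645 = -0.545.
Power = Φ(-0.545) = 0.293.

power ≈ 0.29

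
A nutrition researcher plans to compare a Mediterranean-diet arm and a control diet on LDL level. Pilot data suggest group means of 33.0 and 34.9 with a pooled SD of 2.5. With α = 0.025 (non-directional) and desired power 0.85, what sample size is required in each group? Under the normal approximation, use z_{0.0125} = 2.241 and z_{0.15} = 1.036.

n = 38 per group

Cohen's d = |M₁ − M₂| / SD_pooled = |33.0 − 34.9| / 2.5 = 1.9 / 2.5 = 0.760.
For two independent groups with equal n: n = 2·((z_{α/2} + z_β) / d)².
z_{α/2} + z_β = 2.241 + 1.036 = 3.277.
n = 2 × (3.277 / 0.760)² = 2 × 4.312² = 2 × 18.59 = 37.2.
Round up to the next whole participant.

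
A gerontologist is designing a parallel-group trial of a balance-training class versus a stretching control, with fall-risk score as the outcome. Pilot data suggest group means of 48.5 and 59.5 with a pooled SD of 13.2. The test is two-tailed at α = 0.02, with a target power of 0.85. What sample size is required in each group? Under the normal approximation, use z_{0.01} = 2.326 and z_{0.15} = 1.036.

Cohen's d = |M₁ − M₂| / SD_pooled = |48.5 − 59.5| / 13.2 = 11.0 / 13.2 = 0.833.
For two independent groups with equal n: n = 2·((z_{α/2} + z_β) / d)².
z_{α/2} + z_β = 2.326 + 1.036 = 3.362.
n = 2 × (3.362 / 0.833)² = 2 × 4.036² = 2 × 16.29 = 32.6.
Round up to the next whole participant.

n = 33 per group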